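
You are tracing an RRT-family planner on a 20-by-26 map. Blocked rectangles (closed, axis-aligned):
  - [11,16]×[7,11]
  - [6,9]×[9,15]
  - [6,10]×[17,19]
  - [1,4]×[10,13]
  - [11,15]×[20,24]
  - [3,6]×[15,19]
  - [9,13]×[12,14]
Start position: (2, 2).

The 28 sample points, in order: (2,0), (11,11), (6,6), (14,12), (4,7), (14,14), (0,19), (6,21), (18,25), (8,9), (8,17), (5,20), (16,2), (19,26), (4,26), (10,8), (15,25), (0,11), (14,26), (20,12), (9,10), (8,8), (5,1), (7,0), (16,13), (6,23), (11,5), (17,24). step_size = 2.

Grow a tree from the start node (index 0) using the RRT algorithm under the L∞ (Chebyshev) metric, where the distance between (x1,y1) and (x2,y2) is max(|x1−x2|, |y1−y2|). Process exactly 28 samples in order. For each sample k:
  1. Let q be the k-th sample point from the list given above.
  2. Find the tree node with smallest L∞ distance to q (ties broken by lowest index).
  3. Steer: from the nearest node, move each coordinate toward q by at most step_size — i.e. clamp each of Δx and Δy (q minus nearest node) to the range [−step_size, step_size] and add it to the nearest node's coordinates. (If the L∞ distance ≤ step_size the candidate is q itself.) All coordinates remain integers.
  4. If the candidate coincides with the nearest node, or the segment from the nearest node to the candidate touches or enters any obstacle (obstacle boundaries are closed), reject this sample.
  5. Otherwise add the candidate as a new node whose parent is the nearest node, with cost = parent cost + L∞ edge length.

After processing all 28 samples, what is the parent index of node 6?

Parent of node 6: 4

1. q=(2,0) nearest=0 d=2 new=(2,0) → add node 1 parent=0 cost=2
2. q=(11,11) nearest=0 d=9 new=(4,4) → add node 2 parent=0 cost=2
3. q=(6,6) nearest=2 d=2 new=(6,6) → add node 3 parent=2 cost=4
4. q=(14,12) nearest=3 d=8 new=(8,8) → add node 4 parent=3 cost=6
5. q=(4,7) nearest=3 d=2 new=(4,7) → add node 5 parent=3 cost=6
6. q=(14,14) nearest=4 d=6 new=(10,10) → blocked by [6,9]×[9,15], reject
7. q=(0,19) nearest=4 d=11 new=(6,10) → blocked by [6,9]×[9,15], reject
8. q=(6,21) nearest=4 d=13 new=(6,10) → blocked by [6,9]×[9,15], reject
9. q=(18,25) nearest=4 d=17 new=(10,10) → blocked by [6,9]×[9,15], reject
10. q=(8,9) nearest=4 d=1 new=(8,9) → blocked by [6,9]×[9,15], reject
11. q=(8,17) nearest=4 d=9 new=(8,10) → blocked by [6,9]×[9,15], reject
12. q=(5,20) nearest=4 d=12 new=(6,10) → blocked by [6,9]×[9,15], reject
13. q=(16,2) nearest=4 d=8 new=(10,6) → add node 6 parent=4 cost=8
14. q=(19,26) nearest=4 d=18 new=(10,10) → blocked by [6,9]×[9,15], reject
15. q=(4,26) nearest=4 d=18 new=(6,10) → blocked by [6,9]×[9,15], reject
16. q=(10,8) nearest=4 d=2 new=(10,8) → add node 7 parent=4 cost=8
17. q=(15,25) nearest=4 d=17 new=(10,10) → blocked by [6,9]×[9,15], reject
18. q=(0,11) nearest=5 d=4 new=(2,9) → add node 8 parent=5 cost=8
19. q=(14,26) nearest=8 d=17 new=(4,11) → blocked by [1,4]×[10,13], reject
20. q=(20,12) nearest=6 d=10 new=(12,8) → blocked by [11,16]×[7,11], reject
21. q=(9,10) nearest=4 d=2 new=(9,10) → blocked by [6,9]×[9,15], reject
22. q=(8,8) nearest=4 d=0 → coincident, reject
23. q=(5,1) nearest=0 d=3 new=(4,1) → add node 9 parent=0 cost=2
24. q=(7,0) nearest=9 d=3 new=(6,0) → add node 10 parent=9 cost=4
25. q=(16,13) nearest=7 d=6 new=(12,10) → blocked by [11,16]×[7,11], reject
26. q=(6,23) nearest=8 d=14 new=(4,11) → blocked by [1,4]×[10,13], reject
27. q=(11,5) nearest=6 d=1 new=(11,5) → add node 11 parent=6 cost=9
28. q=(17,24) nearest=8 d=15 new=(4,11) → blocked by [1,4]×[10,13], reject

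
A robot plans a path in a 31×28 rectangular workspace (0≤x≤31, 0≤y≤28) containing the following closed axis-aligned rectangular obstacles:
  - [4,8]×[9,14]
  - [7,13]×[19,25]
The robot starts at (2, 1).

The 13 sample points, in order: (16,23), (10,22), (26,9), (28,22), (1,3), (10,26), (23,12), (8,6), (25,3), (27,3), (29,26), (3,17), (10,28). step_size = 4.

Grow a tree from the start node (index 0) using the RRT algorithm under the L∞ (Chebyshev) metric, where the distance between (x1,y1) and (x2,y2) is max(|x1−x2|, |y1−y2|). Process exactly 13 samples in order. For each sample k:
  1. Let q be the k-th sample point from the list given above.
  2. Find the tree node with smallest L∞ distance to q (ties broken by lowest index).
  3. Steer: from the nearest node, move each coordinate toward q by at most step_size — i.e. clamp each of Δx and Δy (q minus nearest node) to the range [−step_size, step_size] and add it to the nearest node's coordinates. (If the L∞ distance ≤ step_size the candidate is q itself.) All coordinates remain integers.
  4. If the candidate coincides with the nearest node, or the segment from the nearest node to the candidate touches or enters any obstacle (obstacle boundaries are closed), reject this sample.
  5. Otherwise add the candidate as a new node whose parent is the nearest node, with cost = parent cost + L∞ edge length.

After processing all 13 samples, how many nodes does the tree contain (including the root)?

1. q=(16,23) nearest=0 d=22 new=(6,5) → add node 1 parent=0 cost=4
2. q=(10,22) nearest=1 d=17 new=(10,9) → add node 2 parent=1 cost=8
3. q=(26,9) nearest=2 d=16 new=(14,9) → add node 3 parent=2 cost=12
4. q=(28,22) nearest=3 d=14 new=(18,13) → add node 4 parent=3 cost=16
5. q=(1,3) nearest=0 d=2 new=(1,3) → add node 5 parent=0 cost=2
6. q=(10,26) nearest=4 d=13 new=(14,17) → add node 6 parent=4 cost=20
7. q=(23,12) nearest=4 d=5 new=(22,12) → add node 7 parent=4 cost=20
8. q=(8,6) nearest=1 d=2 new=(8,6) → add node 8 parent=1 cost=6
9. q=(25,3) nearest=7 d=9 new=(25,8) → add node 9 parent=7 cost=24
10. q=(27,3) nearest=9 d=5 new=(27,4) → add node 10 parent=9 cost=28
11. q=(29,26) nearest=4 d=13 new=(22,17) → add node 11 parent=4 cost=20
12. q=(3,17) nearest=2 d=8 new=(6,13) → blocked by [4,8]×[9,14], reject
13. q=(10,28) nearest=6 d=11 new=(10,21) → blocked by [7,13]×[19,25], reject

Node count: 12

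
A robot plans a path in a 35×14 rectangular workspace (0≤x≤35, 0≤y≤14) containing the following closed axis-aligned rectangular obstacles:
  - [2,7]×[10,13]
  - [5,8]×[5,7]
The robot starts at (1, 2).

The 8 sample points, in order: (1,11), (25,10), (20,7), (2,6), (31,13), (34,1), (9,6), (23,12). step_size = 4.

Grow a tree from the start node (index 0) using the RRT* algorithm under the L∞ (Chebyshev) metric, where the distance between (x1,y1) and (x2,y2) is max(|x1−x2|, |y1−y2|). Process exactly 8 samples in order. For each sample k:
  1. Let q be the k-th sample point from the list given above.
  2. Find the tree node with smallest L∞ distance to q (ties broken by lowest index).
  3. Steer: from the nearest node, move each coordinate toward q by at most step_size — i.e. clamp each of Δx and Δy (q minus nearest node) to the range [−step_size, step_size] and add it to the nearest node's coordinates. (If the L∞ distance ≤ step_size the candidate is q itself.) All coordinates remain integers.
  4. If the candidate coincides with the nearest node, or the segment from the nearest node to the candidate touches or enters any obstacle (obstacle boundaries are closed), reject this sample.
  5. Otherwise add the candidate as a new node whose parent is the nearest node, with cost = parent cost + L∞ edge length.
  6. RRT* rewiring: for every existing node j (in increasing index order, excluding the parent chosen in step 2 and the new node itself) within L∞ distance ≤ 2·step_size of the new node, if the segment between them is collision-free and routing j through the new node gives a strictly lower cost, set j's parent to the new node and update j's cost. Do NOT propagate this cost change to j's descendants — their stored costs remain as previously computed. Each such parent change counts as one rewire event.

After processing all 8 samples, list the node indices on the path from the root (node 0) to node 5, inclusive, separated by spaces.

1. q=(1,11) nearest=0 d=9 new=(1,6) → add node 1 parent=0 cost=4
2. q=(25,10) nearest=0 d=24 new=(5,6) → blocked by [5,8]×[5,7], reject
3. q=(20,7) nearest=0 d=19 new=(5,6) → blocked by [5,8]×[5,7], reject
4. q=(2,6) nearest=1 d=1 new=(2,6) → add node 2 parent=1 cost=5
5. q=(31,13) nearest=2 d=29 new=(6,10) → blocked by [2,7]×[10,13], reject
6. q=(34,1) nearest=2 d=32 new=(6,2) → add node 3 parent=2 cost=9
7. q=(9,6) nearest=3 d=4 new=(9,6) → add node 4 parent=3 cost=13
8. q=(23,12) nearest=4 d=14 new=(13,10) → add node 5 parent=4 cost=17

Path: 0 1 2 3 4 5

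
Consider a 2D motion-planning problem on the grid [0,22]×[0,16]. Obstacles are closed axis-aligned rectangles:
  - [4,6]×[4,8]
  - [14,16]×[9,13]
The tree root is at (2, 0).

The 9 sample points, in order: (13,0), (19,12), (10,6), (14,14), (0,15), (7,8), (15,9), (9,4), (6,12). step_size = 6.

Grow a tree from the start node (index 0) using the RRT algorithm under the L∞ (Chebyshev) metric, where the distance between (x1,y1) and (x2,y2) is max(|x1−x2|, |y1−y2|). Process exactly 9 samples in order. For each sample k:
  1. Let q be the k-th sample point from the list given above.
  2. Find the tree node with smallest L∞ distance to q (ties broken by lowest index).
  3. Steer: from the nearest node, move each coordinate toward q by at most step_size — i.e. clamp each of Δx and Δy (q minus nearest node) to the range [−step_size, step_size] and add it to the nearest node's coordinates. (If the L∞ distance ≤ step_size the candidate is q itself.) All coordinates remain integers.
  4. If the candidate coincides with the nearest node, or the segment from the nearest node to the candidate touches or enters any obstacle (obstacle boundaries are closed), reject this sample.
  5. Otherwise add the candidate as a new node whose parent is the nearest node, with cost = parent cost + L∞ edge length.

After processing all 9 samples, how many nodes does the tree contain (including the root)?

Node count: 8

1. q=(13,0) nearest=0 d=11 new=(8,0) → add node 1 parent=0 cost=6
2. q=(19,12) nearest=1 d=12 new=(14,6) → add node 2 parent=1 cost=12
3. q=(10,6) nearest=2 d=4 new=(10,6) → add node 3 parent=2 cost=16
4. q=(14,14) nearest=2 d=8 new=(14,12) → blocked by [14,16]×[9,13], reject
5. q=(0,15) nearest=3 d=10 new=(4,12) → add node 4 parent=3 cost=22
6. q=(7,8) nearest=3 d=3 new=(7,8) → add node 5 parent=3 cost=19
7. q=(15,9) nearest=2 d=3 new=(15,9) → blocked by [14,16]×[9,13], reject
8. q=(9,4) nearest=3 d=2 new=(9,4) → add node 6 parent=3 cost=18
9. q=(6,12) nearest=4 d=2 new=(6,12) → add node 7 parent=4 cost=24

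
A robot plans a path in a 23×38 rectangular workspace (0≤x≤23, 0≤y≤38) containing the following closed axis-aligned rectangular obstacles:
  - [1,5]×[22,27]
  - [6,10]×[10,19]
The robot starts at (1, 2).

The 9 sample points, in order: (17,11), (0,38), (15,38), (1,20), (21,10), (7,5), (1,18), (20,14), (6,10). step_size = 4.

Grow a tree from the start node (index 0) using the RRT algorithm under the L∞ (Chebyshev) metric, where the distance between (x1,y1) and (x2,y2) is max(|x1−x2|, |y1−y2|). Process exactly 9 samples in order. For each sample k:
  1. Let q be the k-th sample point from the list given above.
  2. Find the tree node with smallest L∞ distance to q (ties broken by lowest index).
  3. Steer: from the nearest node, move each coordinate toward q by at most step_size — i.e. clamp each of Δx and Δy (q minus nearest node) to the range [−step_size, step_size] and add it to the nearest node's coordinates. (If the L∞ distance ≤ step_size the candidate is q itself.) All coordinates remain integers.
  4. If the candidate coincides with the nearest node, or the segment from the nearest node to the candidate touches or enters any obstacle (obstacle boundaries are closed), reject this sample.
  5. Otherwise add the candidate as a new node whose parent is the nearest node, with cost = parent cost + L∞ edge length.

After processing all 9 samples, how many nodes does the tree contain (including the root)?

1. q=(17,11) nearest=0 d=16 new=(5,6) → add node 1 parent=0 cost=4
2. q=(0,38) nearest=1 d=32 new=(1,10) → add node 2 parent=1 cost=8
3. q=(15,38) nearest=2 d=28 new=(5,14) → add node 3 parent=2 cost=12
4. q=(1,20) nearest=3 d=6 new=(1,18) → add node 4 parent=3 cost=16
5. q=(21,10) nearest=1 d=16 new=(9,10) → blocked by [6,10]×[10,19], reject
6. q=(7,5) nearest=1 d=2 new=(7,5) → add node 5 parent=1 cost=6
7. q=(1,18) nearest=4 d=0 → coincident, reject
8. q=(20,14) nearest=5 d=13 new=(11,9) → add node 6 parent=5 cost=10
9. q=(6,10) nearest=1 d=4 new=(6,10) → blocked by [6,10]×[10,19], reject

Node count: 7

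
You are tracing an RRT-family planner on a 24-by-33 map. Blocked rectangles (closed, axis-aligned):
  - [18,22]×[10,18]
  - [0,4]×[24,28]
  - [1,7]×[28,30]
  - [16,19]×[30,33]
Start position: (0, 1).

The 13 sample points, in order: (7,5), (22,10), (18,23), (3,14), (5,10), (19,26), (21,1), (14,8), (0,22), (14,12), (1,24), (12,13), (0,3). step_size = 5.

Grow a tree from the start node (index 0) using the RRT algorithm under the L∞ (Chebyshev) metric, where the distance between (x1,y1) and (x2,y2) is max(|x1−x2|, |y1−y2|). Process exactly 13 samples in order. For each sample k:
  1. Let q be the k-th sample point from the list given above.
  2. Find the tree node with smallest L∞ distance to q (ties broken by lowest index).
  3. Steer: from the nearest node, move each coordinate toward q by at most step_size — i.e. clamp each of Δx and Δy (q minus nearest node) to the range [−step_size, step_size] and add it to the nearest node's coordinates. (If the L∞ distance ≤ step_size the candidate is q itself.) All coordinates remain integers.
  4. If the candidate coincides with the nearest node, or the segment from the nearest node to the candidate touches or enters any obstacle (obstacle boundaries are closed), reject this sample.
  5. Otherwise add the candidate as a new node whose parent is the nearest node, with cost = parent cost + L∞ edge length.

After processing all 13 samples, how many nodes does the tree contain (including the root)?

1. q=(7,5) nearest=0 d=7 new=(5,5) → add node 1 parent=0 cost=5
2. q=(22,10) nearest=1 d=17 new=(10,10) → add node 2 parent=1 cost=10
3. q=(18,23) nearest=2 d=13 new=(15,15) → add node 3 parent=2 cost=15
4. q=(3,14) nearest=2 d=7 new=(5,14) → add node 4 parent=2 cost=15
5. q=(5,10) nearest=4 d=4 new=(5,10) → add node 5 parent=4 cost=19
6. q=(19,26) nearest=3 d=11 new=(19,20) → add node 6 parent=3 cost=20
7. q=(21,1) nearest=2 d=11 new=(15,5) → add node 7 parent=2 cost=15
8. q=(14,8) nearest=7 d=3 new=(14,8) → add node 8 parent=7 cost=18
9. q=(0,22) nearest=4 d=8 new=(0,19) → add node 9 parent=4 cost=20
10. q=(14,12) nearest=3 d=3 new=(14,12) → add node 10 parent=3 cost=18
11. q=(1,24) nearest=9 d=5 new=(1,24) → blocked by [0,4]×[24,28], reject
12. q=(12,13) nearest=10 d=2 new=(12,13) → add node 11 parent=10 cost=20
13. q=(0,3) nearest=0 d=2 new=(0,3) → add node 12 parent=0 cost=2

Node count: 13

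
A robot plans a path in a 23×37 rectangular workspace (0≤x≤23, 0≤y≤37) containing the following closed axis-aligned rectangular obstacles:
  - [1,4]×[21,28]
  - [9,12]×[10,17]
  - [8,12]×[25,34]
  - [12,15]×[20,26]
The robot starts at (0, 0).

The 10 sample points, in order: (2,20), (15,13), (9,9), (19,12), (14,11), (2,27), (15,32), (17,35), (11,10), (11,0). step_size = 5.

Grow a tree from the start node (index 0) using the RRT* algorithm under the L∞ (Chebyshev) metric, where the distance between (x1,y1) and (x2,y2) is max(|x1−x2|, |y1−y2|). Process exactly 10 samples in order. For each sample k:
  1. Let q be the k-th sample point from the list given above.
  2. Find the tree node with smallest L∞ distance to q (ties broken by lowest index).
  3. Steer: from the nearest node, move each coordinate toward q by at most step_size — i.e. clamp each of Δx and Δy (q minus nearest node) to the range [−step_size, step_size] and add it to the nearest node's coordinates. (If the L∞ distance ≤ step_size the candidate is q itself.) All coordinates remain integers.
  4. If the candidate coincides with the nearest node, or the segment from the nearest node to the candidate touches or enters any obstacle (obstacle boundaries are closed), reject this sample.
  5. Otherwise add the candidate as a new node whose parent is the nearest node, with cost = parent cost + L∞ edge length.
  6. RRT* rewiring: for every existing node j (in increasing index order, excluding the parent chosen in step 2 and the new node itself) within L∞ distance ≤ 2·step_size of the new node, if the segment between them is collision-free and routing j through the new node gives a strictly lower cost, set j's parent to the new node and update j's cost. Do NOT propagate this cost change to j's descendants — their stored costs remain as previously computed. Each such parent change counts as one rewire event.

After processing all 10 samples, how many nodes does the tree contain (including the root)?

1. q=(2,20) nearest=0 d=20 new=(2,5) → add node 1 parent=0 cost=5
2. q=(15,13) nearest=1 d=13 new=(7,10) → add node 2 parent=1 cost=10
3. q=(9,9) nearest=2 d=2 new=(9,9) → add node 3 parent=2 cost=12
4. q=(19,12) nearest=3 d=10 new=(14,12) → blocked by [9,12]×[10,17], reject
5. q=(14,11) nearest=3 d=5 new=(14,11) → blocked by [9,12]×[10,17], reject
6. q=(2,27) nearest=2 d=17 new=(2,15) → add node 4 parent=2 cost=15
7. q=(15,32) nearest=4 d=17 new=(7,20) → add node 5 parent=4 cost=20
8. q=(17,35) nearest=5 d=15 new=(12,25) → blocked by [8,12]×[25,34], reject
9. q=(11,10) nearest=3 d=2 new=(11,10) → blocked by [9,12]×[10,17], reject
10. q=(11,0) nearest=1 d=9 new=(7,0) → add node 6 parent=1 cost=10

Node count: 7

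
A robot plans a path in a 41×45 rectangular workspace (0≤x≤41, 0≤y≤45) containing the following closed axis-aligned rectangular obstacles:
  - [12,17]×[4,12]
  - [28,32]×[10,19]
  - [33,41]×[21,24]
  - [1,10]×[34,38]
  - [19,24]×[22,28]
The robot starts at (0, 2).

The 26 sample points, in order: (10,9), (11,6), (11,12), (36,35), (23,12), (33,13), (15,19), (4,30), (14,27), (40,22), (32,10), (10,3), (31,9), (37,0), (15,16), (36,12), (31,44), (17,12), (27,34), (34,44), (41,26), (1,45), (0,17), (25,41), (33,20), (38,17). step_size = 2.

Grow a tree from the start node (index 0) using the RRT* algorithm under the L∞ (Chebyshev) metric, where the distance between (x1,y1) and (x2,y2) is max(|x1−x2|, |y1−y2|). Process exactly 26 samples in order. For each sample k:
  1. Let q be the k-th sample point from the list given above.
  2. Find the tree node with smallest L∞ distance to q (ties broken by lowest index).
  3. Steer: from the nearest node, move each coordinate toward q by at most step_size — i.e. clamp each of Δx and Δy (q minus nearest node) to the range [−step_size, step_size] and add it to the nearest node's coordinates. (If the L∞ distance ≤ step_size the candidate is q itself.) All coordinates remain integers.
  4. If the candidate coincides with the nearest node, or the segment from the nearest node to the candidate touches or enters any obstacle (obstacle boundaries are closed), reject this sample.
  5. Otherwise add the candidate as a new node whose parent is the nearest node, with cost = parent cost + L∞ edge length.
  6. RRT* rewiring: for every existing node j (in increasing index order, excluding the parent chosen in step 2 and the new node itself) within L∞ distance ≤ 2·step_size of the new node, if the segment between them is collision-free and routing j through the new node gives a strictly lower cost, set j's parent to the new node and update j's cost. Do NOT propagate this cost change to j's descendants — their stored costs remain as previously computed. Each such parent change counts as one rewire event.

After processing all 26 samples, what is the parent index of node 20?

1. q=(10,9) nearest=0 d=10 new=(2,4) → add node 1 parent=0 cost=2
2. q=(11,6) nearest=1 d=9 new=(4,6) → add node 2 parent=1 cost=4
3. q=(11,12) nearest=2 d=7 new=(6,8) → add node 3 parent=2 cost=6
4. q=(36,35) nearest=3 d=30 new=(8,10) → add node 4 parent=3 cost=8
5. q=(23,12) nearest=4 d=15 new=(10,12) → add node 5 parent=4 cost=10
6. q=(33,13) nearest=5 d=23 new=(12,13) → add node 6 parent=5 cost=12
7. q=(15,19) nearest=6 d=6 new=(14,15) → add node 7 parent=6 cost=14
8. q=(4,30) nearest=7 d=15 new=(12,17) → add node 8 parent=7 cost=16
9. q=(14,27) nearest=8 d=10 new=(14,19) → add node 9 parent=8 cost=18
10. q=(40,22) nearest=7 d=26 new=(16,17) → add node 10 parent=7 cost=16
11. q=(32,10) nearest=10 d=16 new=(18,15) → add node 11 parent=10 cost=18
12. q=(10,3) nearest=3 d=5 new=(8,6) → add node 12 parent=3 cost=8
13. q=(31,9) nearest=11 d=13 new=(20,13) → add node 13 parent=11 cost=20
14. q=(37,0) nearest=13 d=17 new=(22,11) → add node 14 parent=13 cost=22
15. q=(15,16) nearest=7 d=1 new=(15,16) → add node 15 parent=7 cost=15
16. q=(36,12) nearest=14 d=14 new=(24,12) → add node 16 parent=14 cost=24
17. q=(31,44) nearest=9 d=25 new=(16,21) → add node 17 parent=9 cost=20
18. q=(17,12) nearest=7 d=3 new=(16,13) → add node 18 parent=7 cost=16
19. q=(27,34) nearest=17 d=13 new=(18,23) → add node 19 parent=17 cost=22
20. q=(34,44) nearest=19 d=21 new=(20,25) → blocked by [19,24]×[22,28], reject
21. q=(41,26) nearest=16 d=17 new=(26,14) → add node 20 parent=16 cost=26
22. q=(1,45) nearest=19 d=22 new=(16,25) → add node 21 parent=19 cost=24
23. q=(0,17) nearest=4 d=8 new=(6,12) → add node 22 parent=4 cost=10
24. q=(25,41) nearest=21 d=16 new=(18,27) → add node 23 parent=21 cost=26
25. q=(33,20) nearest=20 d=7 new=(28,16) → blocked by [28,32]×[10,19], reject
26. q=(38,17) nearest=20 d=12 new=(28,16) → blocked by [28,32]×[10,19], reject

Parent of node 20: 16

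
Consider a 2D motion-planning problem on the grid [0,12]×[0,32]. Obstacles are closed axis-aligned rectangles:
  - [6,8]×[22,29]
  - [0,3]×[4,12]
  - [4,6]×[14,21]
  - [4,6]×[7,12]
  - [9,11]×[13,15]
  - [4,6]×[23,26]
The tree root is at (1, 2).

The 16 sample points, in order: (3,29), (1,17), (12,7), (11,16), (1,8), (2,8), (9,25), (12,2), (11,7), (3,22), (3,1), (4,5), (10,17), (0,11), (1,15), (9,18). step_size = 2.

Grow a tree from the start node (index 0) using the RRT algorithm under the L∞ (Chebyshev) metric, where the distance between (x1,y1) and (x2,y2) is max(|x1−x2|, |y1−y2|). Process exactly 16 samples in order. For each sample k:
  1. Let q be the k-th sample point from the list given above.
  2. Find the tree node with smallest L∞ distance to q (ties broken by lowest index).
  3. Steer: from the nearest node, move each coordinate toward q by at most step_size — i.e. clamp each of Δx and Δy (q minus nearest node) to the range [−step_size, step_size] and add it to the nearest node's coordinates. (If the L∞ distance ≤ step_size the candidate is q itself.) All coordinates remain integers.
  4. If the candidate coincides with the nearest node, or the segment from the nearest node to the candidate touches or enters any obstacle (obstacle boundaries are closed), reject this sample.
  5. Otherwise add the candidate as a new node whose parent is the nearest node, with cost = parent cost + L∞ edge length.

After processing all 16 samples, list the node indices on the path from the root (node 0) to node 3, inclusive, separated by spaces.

1. q=(3,29) nearest=0 d=27 new=(3,4) → blocked by [0,3]×[4,12], reject
2. q=(1,17) nearest=0 d=15 new=(1,4) → blocked by [0,3]×[4,12], reject
3. q=(12,7) nearest=0 d=11 new=(3,4) → blocked by [0,3]×[4,12], reject
4. q=(11,16) nearest=0 d=14 new=(3,4) → blocked by [0,3]×[4,12], reject
5. q=(1,8) nearest=0 d=6 new=(1,4) → blocked by [0,3]×[4,12], reject
6. q=(2,8) nearest=0 d=6 new=(2,4) → blocked by [0,3]×[4,12], reject
7. q=(9,25) nearest=0 d=23 new=(3,4) → blocked by [0,3]×[4,12], reject
8. q=(12,2) nearest=0 d=11 new=(3,2) → add node 1 parent=0 cost=2
9. q=(11,7) nearest=1 d=8 new=(5,4) → add node 2 parent=1 cost=4
10. q=(3,22) nearest=2 d=18 new=(3,6) → blocked by [0,3]×[4,12], reject
11. q=(3,1) nearest=1 d=1 new=(3,1) → add node 3 parent=1 cost=3
12. q=(4,5) nearest=2 d=1 new=(4,5) → add node 4 parent=2 cost=5
13. q=(10,17) nearest=4 d=12 new=(6,7) → blocked by [4,6]×[7,12], reject
14. q=(0,11) nearest=4 d=6 new=(2,7) → blocked by [0,3]×[4,12], reject
15. q=(1,15) nearest=4 d=10 new=(2,7) → blocked by [0,3]×[4,12], reject
16. q=(9,18) nearest=4 d=13 new=(6,7) → blocked by [4,6]×[7,12], reject

Path: 0 1 3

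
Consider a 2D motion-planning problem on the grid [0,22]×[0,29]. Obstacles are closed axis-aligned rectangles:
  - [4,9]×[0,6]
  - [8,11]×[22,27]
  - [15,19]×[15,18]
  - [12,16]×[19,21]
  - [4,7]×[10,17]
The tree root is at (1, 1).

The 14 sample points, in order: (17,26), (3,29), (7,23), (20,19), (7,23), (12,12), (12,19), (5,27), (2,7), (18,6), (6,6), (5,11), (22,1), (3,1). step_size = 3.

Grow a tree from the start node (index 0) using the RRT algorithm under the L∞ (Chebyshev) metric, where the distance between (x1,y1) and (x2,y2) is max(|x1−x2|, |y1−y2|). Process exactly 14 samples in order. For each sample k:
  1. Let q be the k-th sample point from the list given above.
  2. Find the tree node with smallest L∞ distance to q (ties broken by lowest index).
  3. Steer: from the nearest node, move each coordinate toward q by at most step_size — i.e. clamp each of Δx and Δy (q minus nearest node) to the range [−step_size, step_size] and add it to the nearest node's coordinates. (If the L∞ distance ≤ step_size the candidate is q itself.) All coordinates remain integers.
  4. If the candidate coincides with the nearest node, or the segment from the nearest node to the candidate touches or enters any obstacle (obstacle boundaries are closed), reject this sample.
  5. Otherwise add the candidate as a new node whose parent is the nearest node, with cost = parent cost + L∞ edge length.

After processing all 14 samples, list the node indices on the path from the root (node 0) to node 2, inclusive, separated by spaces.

Path: 0 1 2

1. q=(17,26) nearest=0 d=25 new=(4,4) → blocked by [4,9]×[0,6], reject
2. q=(3,29) nearest=0 d=28 new=(3,4) → add node 1 parent=0 cost=3
3. q=(7,23) nearest=1 d=19 new=(6,7) → blocked by [4,9]×[0,6], reject
4. q=(20,19) nearest=1 d=17 new=(6,7) → blocked by [4,9]×[0,6], reject
5. q=(7,23) nearest=1 d=19 new=(6,7) → blocked by [4,9]×[0,6], reject
6. q=(12,12) nearest=1 d=9 new=(6,7) → blocked by [4,9]×[0,6], reject
7. q=(12,19) nearest=1 d=15 new=(6,7) → blocked by [4,9]×[0,6], reject
8. q=(5,27) nearest=1 d=23 new=(5,7) → blocked by [4,9]×[0,6], reject
9. q=(2,7) nearest=1 d=3 new=(2,7) → add node 2 parent=1 cost=6
10. q=(18,6) nearest=1 d=15 new=(6,6) → blocked by [4,9]×[0,6], reject
11. q=(6,6) nearest=1 d=3 new=(6,6) → blocked by [4,9]×[0,6], reject
12. q=(5,11) nearest=2 d=4 new=(5,10) → blocked by [4,7]×[10,17], reject
13. q=(22,1) nearest=1 d=19 new=(6,1) → blocked by [4,9]×[0,6], reject
14. q=(3,1) nearest=0 d=2 new=(3,1) → add node 3 parent=0 cost=2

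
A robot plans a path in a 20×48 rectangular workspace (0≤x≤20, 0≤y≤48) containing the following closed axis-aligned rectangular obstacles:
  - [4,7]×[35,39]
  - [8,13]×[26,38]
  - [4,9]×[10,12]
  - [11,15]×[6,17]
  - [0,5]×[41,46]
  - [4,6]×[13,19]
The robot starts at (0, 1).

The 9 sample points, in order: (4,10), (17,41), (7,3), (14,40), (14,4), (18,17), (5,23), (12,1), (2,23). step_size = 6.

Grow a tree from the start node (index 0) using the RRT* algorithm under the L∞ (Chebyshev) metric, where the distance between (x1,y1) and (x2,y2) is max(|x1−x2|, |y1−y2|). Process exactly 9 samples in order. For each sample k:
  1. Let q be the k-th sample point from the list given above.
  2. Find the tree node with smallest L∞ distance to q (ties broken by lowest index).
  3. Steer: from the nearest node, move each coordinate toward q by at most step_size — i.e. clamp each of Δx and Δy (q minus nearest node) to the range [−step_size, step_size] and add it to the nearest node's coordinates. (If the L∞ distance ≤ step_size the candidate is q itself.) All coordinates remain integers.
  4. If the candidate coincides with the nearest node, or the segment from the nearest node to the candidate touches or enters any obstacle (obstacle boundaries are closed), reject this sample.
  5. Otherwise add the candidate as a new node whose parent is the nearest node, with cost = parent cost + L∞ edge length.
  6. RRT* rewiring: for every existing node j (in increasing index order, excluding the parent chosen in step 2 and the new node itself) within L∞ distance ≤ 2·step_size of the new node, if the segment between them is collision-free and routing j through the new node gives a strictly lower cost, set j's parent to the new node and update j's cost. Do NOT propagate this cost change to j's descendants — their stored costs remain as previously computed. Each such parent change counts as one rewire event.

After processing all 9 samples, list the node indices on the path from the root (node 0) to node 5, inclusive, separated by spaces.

1. q=(4,10) nearest=0 d=9 new=(4,7) → add node 1 parent=0 cost=6
2. q=(17,41) nearest=1 d=34 new=(10,13) → blocked by [4,9]×[10,12], reject
3. q=(7,3) nearest=1 d=4 new=(7,3) → add node 2 parent=1 cost=10
4. q=(14,40) nearest=1 d=33 new=(10,13) → blocked by [4,9]×[10,12], reject
5. q=(14,4) nearest=2 d=7 new=(13,4) → add node 3 parent=2 cost=16
6. q=(18,17) nearest=3 d=13 new=(18,10) → blocked by [11,15]×[6,17], reject
7. q=(5,23) nearest=1 d=16 new=(5,13) → blocked by [4,9]×[10,12], reject
8. q=(12,1) nearest=3 d=3 new=(12,1) → add node 4 parent=3 cost=19
9. q=(2,23) nearest=1 d=16 new=(2,13) → add node 5 parent=1 cost=12

Path: 0 1 5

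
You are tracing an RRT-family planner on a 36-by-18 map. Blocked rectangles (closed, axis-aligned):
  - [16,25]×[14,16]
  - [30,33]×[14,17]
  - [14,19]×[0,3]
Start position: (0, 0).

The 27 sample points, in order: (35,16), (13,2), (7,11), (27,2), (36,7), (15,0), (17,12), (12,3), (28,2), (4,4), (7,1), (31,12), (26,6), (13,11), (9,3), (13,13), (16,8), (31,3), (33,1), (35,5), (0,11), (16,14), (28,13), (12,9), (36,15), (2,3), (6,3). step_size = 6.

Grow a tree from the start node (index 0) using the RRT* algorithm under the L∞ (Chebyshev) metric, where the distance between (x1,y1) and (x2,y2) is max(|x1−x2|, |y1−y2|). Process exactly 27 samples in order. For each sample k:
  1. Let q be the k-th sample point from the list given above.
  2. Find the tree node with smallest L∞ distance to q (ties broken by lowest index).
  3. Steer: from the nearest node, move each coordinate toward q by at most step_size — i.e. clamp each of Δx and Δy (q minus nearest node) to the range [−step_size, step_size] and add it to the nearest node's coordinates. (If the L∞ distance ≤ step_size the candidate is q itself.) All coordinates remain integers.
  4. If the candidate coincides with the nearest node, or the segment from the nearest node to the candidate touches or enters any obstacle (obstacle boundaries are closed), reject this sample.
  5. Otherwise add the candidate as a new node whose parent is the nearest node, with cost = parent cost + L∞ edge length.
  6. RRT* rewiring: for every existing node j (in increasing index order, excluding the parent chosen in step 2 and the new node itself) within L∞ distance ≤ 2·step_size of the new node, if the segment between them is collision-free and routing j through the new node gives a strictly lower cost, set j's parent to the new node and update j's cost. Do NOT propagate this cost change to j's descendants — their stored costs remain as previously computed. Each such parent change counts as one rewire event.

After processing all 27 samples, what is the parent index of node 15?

1. q=(35,16) nearest=0 d=35 new=(6,6) → add node 1 parent=0 cost=6
2. q=(13,2) nearest=1 d=7 new=(12,2) → add node 2 parent=1 cost=12
3. q=(7,11) nearest=1 d=5 new=(7,11) → add node 3 parent=1 cost=11
4. q=(27,2) nearest=2 d=15 new=(18,2) → blocked by [14,19]×[0,3], reject
5. q=(36,7) nearest=2 d=24 new=(18,7) → add node 4 parent=2 cost=18
6. q=(15,0) nearest=2 d=3 new=(15,0) → blocked by [14,19]×[0,3], reject
7. q=(17,12) nearest=4 d=5 new=(17,12) → add node 5 parent=4 cost=23
8. q=(12,3) nearest=2 d=1 new=(12,3) → add node 6 parent=2 cost=13; rewire 5→6 (22<23)
9. q=(28,2) nearest=4 d=10 new=(24,2) → add node 7 parent=4 cost=24
10. q=(4,4) nearest=1 d=2 new=(4,4) → add node 8 parent=1 cost=8
11. q=(7,1) nearest=8 d=3 new=(7,1) → add node 9 parent=8 cost=11
12. q=(31,12) nearest=7 d=10 new=(30,8) → add node 10 parent=7 cost=30
13. q=(26,6) nearest=7 d=4 new=(26,6) → add node 11 parent=7 cost=28
14. q=(13,11) nearest=5 d=4 new=(13,11) → add node 12 parent=5 cost=26
15. q=(9,3) nearest=9 d=2 new=(9,3) → add node 13 parent=9 cost=13; rewire 12→13 (21<26)
16. q=(13,13) nearest=12 d=2 new=(13,13) → add node 14 parent=12 cost=23
17. q=(16,8) nearest=4 d=2 new=(16,8) → add node 15 parent=4 cost=20
18. q=(31,3) nearest=10 d=5 new=(31,3) → add node 16 parent=10 cost=35
19. q=(33,1) nearest=16 d=2 new=(33,1) → add node 17 parent=16 cost=37
20. q=(35,5) nearest=16 d=4 new=(35,5) → add node 18 parent=16 cost=39
21. q=(0,11) nearest=1 d=6 new=(0,11) → add node 19 parent=1 cost=12
22. q=(16,14) nearest=5 d=2 new=(16,14) → blocked by [16,25]×[14,16], reject
23. q=(28,13) nearest=10 d=5 new=(28,13) → add node 20 parent=10 cost=35
24. q=(12,9) nearest=12 d=2 new=(12,9) → add node 21 parent=12 cost=23
25. q=(36,15) nearest=10 d=7 new=(36,14) → add node 22 parent=10 cost=36
26. q=(2,3) nearest=8 d=2 new=(2,3) → add node 23 parent=8 cost=10; rewire 14→23 (21<23); rewire 21→23 (20<23)
27. q=(6,3) nearest=8 d=2 new=(6,3) → add node 24 parent=8 cost=10; rewire 5→24 (21<22); rewire 12→24 (18<21); rewire 14→24 (20<21); rewire 21→24 (16<20)

Parent of node 15: 4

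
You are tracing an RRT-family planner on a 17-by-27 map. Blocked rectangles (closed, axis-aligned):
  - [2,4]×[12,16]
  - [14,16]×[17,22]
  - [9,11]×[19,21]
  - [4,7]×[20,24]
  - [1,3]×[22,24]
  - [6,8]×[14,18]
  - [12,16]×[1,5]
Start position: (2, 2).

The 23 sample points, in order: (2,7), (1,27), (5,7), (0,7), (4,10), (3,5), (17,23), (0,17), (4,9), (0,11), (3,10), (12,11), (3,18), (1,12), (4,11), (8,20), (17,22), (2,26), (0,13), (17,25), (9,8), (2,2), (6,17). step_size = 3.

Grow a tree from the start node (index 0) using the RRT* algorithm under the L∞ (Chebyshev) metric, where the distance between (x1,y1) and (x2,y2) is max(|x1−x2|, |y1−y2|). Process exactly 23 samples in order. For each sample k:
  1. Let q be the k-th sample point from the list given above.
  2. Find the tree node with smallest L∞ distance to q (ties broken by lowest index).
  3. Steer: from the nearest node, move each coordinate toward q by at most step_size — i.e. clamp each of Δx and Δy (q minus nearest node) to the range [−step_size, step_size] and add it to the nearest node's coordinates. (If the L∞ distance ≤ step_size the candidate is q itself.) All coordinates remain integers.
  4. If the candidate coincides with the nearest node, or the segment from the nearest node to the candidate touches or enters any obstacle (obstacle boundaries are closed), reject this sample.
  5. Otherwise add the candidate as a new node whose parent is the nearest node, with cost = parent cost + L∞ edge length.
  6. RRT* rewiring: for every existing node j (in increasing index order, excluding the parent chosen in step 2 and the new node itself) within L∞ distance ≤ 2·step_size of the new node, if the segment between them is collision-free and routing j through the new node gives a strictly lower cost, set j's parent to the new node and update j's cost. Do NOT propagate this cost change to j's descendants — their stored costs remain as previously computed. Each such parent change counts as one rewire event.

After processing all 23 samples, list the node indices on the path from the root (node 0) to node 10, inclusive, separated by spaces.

Path: 0 1 2 5 10

1. q=(2,7) nearest=0 d=5 new=(2,5) → add node 1 parent=0 cost=3
2. q=(1,27) nearest=1 d=22 new=(1,8) → add node 2 parent=1 cost=6
3. q=(5,7) nearest=1 d=3 new=(5,7) → add node 3 parent=1 cost=6
4. q=(0,7) nearest=2 d=1 new=(0,7) → add node 4 parent=2 cost=7
5. q=(4,10) nearest=2 d=3 new=(4,10) → add node 5 parent=2 cost=9
6. q=(3,5) nearest=1 d=1 new=(3,5) → add node 6 parent=1 cost=4
7. q=(17,23) nearest=5 d=13 new=(7,13) → add node 7 parent=5 cost=12
8. q=(0,17) nearest=5 d=7 new=(1,13) → blocked by [2,4]×[12,16], reject
9. q=(4,9) nearest=5 d=1 new=(4,9) → add node 8 parent=5 cost=10
10. q=(0,11) nearest=2 d=3 new=(0,11) → add node 9 parent=2 cost=9
11. q=(3,10) nearest=5 d=1 new=(3,10) → add node 10 parent=5 cost=10
12. q=(12,11) nearest=7 d=5 new=(10,11) → add node 11 parent=7 cost=15
13. q=(3,18) nearest=7 d=5 new=(4,16) → blocked by [2,4]×[12,16], reject
14. q=(1,12) nearest=9 d=1 new=(1,12) → add node 12 parent=9 cost=10
15. q=(4,11) nearest=5 d=1 new=(4,11) → add node 13 parent=5 cost=10
16. q=(8,20) nearest=7 d=7 new=(8,16) → blocked by [6,8]×[14,18], reject
17. q=(17,22) nearest=7 d=10 new=(10,16) → blocked by [6,8]×[14,18], reject
18. q=(2,26) nearest=7 d=13 new=(4,16) → blocked by [2,4]×[12,16], reject
19. q=(0,13) nearest=12 d=1 new=(0,13) → add node 14 parent=12 cost=11
20. q=(17,25) nearest=7 d=12 new=(10,16) → blocked by [6,8]×[14,18], reject
21. q=(9,8) nearest=11 d=3 new=(9,8) → add node 15 parent=11 cost=18
22. q=(2,2) nearest=0 d=0 → coincident, reject
23. q=(6,17) nearest=7 d=4 new=(6,16) → blocked by [6,8]×[14,18], reject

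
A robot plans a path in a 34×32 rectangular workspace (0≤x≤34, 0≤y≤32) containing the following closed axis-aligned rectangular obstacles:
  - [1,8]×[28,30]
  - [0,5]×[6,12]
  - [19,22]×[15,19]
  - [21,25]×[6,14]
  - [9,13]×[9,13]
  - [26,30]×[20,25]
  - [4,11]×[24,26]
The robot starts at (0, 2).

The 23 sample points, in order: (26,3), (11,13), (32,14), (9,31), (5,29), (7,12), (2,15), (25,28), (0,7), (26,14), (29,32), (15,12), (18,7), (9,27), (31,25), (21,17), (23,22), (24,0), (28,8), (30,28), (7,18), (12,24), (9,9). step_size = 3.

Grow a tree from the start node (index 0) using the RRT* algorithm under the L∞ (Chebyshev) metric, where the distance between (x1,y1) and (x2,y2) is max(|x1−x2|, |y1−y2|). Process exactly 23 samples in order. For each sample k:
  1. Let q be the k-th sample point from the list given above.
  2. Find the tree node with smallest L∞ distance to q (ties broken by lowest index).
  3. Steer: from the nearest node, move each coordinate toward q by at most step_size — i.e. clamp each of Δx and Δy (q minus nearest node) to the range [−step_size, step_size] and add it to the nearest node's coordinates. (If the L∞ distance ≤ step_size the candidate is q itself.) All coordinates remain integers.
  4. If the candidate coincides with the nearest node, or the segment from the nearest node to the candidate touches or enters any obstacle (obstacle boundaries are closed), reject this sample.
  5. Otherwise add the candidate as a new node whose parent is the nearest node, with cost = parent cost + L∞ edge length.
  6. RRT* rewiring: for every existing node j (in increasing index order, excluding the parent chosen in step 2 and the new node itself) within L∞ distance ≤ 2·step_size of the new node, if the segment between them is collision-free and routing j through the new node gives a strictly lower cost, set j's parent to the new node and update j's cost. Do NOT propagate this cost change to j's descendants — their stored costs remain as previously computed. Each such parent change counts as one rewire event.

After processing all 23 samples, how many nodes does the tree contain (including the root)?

1. q=(26,3) nearest=0 d=26 new=(3,3) → add node 1 parent=0 cost=3
2. q=(11,13) nearest=1 d=10 new=(6,6) → add node 2 parent=1 cost=6
3. q=(32,14) nearest=2 d=26 new=(9,9) → blocked by [9,13]×[9,13], reject
4. q=(9,31) nearest=2 d=25 new=(9,9) → blocked by [9,13]×[9,13], reject
5. q=(5,29) nearest=2 d=23 new=(5,9) → blocked by [0,5]×[6,12], reject
6. q=(7,12) nearest=2 d=6 new=(7,9) → add node 3 parent=2 cost=9
7. q=(2,15) nearest=3 d=6 new=(4,12) → blocked by [0,5]×[6,12], reject
8. q=(25,28) nearest=3 d=19 new=(10,12) → blocked by [9,13]×[9,13], reject
9. q=(0,7) nearest=1 d=4 new=(0,6) → blocked by [0,5]×[6,12], reject
10. q=(26,14) nearest=3 d=19 new=(10,12) → blocked by [9,13]×[9,13], reject
11. q=(29,32) nearest=3 d=23 new=(10,12) → blocked by [9,13]×[9,13], reject
12. q=(15,12) nearest=3 d=8 new=(10,12) → blocked by [9,13]×[9,13], reject
13. q=(18,7) nearest=3 d=11 new=(10,7) → add node 4 parent=3 cost=12
14. q=(9,27) nearest=3 d=18 new=(9,12) → blocked by [9,13]×[9,13], reject
15. q=(31,25) nearest=4 d=21 new=(13,10) → blocked by [9,13]×[9,13], reject
16. q=(21,17) nearest=4 d=11 new=(13,10) → blocked by [9,13]×[9,13], reject
17. q=(23,22) nearest=4 d=15 new=(13,10) → blocked by [9,13]×[9,13], reject
18. q=(24,0) nearest=4 d=14 new=(13,4) → add node 5 parent=4 cost=15
19. q=(28,8) nearest=5 d=15 new=(16,7) → add node 6 parent=5 cost=18
20. q=(30,28) nearest=4 d=21 new=(13,10) → blocked by [9,13]×[9,13], reject
21. q=(7,18) nearest=3 d=9 new=(7,12) → add node 7 parent=3 cost=12
22. q=(12,24) nearest=7 d=12 new=(10,15) → add node 8 parent=7 cost=15
23. q=(9,9) nearest=3 d=2 new=(9,9) → blocked by [9,13]×[9,13], reject

Node count: 9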